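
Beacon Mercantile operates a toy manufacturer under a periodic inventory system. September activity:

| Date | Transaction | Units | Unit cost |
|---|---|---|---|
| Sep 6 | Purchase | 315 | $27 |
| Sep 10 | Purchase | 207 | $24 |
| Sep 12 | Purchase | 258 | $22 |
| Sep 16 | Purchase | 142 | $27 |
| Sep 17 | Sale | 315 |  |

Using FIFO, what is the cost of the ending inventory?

Sep 17, 315 sold [FIFO — oldest first]: 315 @ $27 = $8,505
Ending inventory: 207 @ $24 + 258 @ $22 + 142 @ $27 = $14,478
Check: goods available $22,983 = COGS $8,505 + ending $14,478

Ending inventory = $14,478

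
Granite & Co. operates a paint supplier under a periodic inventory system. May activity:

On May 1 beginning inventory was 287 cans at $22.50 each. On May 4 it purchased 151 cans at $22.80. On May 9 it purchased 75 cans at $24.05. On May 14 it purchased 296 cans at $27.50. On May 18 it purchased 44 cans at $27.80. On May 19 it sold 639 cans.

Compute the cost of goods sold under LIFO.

May 19, 639 sold [LIFO — newest first]: 44 @ $27.80 + 296 @ $27.50 + 75 @ $24.05 + 151 @ $22.80 + 73 @ $22.50 = $16,252.25
Ending inventory: 214 @ $22.50 = $4,815.00
Check: goods available $21,067.25 = COGS $16,252.25 + ending $4,815.00

COGS = $16,252.25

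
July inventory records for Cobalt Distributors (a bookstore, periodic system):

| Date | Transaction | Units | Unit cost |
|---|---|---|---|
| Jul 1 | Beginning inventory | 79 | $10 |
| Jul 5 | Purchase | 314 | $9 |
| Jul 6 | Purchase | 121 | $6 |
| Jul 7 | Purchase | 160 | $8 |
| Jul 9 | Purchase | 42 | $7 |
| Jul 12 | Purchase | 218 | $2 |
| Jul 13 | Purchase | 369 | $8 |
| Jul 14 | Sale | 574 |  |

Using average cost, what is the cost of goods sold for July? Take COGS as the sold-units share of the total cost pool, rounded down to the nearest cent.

Jul 14, sell 574: 574/1303 × $9,304.00 → $4,098.61
Ending inventory (cost pool remaining) = $5,205.39

COGS = $4,098.61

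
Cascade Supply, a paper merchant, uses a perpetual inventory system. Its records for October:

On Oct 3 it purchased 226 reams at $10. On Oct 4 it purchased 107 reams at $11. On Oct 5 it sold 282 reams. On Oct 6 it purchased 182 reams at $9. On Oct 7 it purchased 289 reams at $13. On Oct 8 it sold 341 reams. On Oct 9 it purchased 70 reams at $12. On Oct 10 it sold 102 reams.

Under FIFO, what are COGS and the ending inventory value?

Oct 5, 282 sold [FIFO — oldest first]: 226 @ $10 + 56 @ $11 = $2,876
Oct 8, 341 sold [FIFO — oldest first]: 51 @ $11 + 182 @ $9 + 108 @ $13 = $3,603
Oct 10, 102 sold [FIFO — oldest first]: 102 @ $13 = $1,326
Total COGS = $2,876 + $3,603 + $1,326 = $7,805
Ending inventory: 79 @ $13 + 70 @ $12 = $1,867
Check: goods available $9,672 = COGS $7,805 + ending $1,867

COGS = $7,805; ending inventory = $1,867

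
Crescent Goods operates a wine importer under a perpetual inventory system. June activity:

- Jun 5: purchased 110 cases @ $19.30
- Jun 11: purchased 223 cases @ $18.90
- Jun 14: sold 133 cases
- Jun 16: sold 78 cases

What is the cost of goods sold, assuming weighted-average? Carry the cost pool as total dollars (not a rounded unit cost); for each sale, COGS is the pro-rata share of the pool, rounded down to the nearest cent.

After Jun 5: 110 on hand, pool $2,123.00 (≈ $19.3000 each)
After Jun 11: 333 on hand, pool $6,337.70 (≈ $19.0321 each)
Jun 14, sell 133: 133/333 × $6,337.70 → $2,531.27
Jun 16, sell 78: 78/200 × $3,806.43 → $1,484.50
Total COGS = $2,531.27 + $1,484.50 = $4,015.77
Ending inventory (cost pool remaining) = $2,321.93

COGS = $4,015.77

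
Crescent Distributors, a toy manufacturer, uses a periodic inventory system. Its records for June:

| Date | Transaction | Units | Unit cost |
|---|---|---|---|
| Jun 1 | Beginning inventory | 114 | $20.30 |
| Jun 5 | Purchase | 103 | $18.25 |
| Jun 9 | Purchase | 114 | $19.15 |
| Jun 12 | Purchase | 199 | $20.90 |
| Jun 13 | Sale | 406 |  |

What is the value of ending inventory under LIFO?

Jun 13, 406 sold [LIFO — newest first]: 199 @ $20.90 + 114 @ $19.15 + 93 @ $18.25 = $8,039.45
Ending inventory: 114 @ $20.30 + 10 @ $18.25 = $2,496.70

Ending inventory = $2,496.70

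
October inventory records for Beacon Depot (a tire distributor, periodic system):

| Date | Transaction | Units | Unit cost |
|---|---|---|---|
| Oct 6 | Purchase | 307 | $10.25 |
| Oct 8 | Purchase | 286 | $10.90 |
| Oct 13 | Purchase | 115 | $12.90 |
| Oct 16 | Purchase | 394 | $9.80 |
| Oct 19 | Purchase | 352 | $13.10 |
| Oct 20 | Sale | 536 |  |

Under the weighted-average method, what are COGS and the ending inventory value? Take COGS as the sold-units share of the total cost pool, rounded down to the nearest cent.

Oct 20, sell 536: 536/1454 × $16,220.05 → $5,979.33
Ending inventory (cost pool remaining) = $10,240.72

COGS = $5,979.33; ending inventory = $10,240.72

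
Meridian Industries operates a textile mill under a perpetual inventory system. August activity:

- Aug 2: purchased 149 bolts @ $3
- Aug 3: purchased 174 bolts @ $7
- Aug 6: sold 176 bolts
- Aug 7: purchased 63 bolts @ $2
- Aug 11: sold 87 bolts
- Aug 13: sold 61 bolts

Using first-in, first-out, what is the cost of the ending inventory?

Ending inventory = $124

Aug 6, 176 sold [FIFO — oldest first]: 149 @ $3 + 27 @ $7 = $636
Aug 11, 87 sold [FIFO — oldest first]: 87 @ $7 = $609
Aug 13, 61 sold [FIFO — oldest first]: 60 @ $7 + 1 @ $2 = $422
Total COGS = $636 + $609 + $422 = $1,667
Ending inventory: 62 @ $2 = $124
Check: goods available $1,791 = COGS $1,667 + ending $124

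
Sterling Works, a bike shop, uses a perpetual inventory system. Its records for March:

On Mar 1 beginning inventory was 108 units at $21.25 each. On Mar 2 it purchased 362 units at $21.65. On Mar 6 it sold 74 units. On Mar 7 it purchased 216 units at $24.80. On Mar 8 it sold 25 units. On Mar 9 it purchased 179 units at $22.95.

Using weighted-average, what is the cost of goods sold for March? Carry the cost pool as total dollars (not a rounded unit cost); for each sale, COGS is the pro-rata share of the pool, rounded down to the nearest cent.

COGS = $2,162.84

After Mar 1: 108 on hand, pool $2,295.00 (≈ $21.2500 each)
After Mar 2: 470 on hand, pool $10,132.30 (≈ $21.5581 each)
Mar 6, sell 74: 74/470 × $10,132.30 → $1,595.29
After Mar 7: 612 on hand, pool $13,893.81 (≈ $22.7023 each)
Mar 8, sell 25: 25/612 × $13,893.81 → $567.55
After Mar 9: 766 on hand, pool $17,434.31 (≈ $22.7602 each)
Total COGS = $1,595.29 + $567.55 = $2,162.84
Ending inventory (cost pool remaining) = $17,434.31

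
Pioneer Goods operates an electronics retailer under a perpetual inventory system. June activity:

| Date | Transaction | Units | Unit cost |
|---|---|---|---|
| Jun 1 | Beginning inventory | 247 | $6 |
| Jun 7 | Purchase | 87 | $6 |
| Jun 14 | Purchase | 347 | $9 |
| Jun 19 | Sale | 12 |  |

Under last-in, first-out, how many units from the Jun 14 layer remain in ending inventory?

Jun 19, 12 sold [LIFO — newest first]: 12 @ $9 = $108
Ending inventory: 247 @ $6 + 87 @ $6 + 335 @ $9 = $5,019

335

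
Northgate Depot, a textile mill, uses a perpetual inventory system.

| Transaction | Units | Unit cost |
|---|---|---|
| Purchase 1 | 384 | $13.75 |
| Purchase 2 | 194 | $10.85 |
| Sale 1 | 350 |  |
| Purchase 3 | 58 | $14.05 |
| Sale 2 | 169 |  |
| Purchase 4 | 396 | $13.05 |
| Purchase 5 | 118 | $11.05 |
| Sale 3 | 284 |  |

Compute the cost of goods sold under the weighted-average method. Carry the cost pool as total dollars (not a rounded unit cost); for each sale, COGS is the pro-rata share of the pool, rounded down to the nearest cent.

After Purchase 1: 384 on hand, pool $5,280.00 (≈ $13.7500 each)
After Purchase 2: 578 on hand, pool $7,384.90 (≈ $12.7766 each)
Sale 1, sell 350: 350/578 × $7,384.90 → $4,471.82
After Purchase 3: 286 on hand, pool $3,727.98 (≈ $13.0349 each)
Sale 2, sell 169: 169/286 × $3,727.98 → $2,202.89
After Purchase 4: 513 on hand, pool $6,692.89 (≈ $13.0466 each)
After Purchase 5: 631 on hand, pool $7,996.79 (≈ $12.6732 each)
Sale 3, sell 284: 284/631 × $7,996.79 → $3,599.18
Total COGS = $4,471.82 + $2,202.89 + $3,599.18 = $10,273.89
Ending inventory (cost pool remaining) = $4,397.61

COGS = $10,273.89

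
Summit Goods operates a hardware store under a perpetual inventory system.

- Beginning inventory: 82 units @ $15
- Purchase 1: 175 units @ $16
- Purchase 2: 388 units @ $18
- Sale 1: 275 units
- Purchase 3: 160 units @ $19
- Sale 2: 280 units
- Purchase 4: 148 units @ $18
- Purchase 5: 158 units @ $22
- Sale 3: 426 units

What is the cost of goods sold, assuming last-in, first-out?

Sale 1 (275) [LIFO — newest first]: 275 @ $18 = $4,950
Sale 2 (280) [LIFO — newest first]: 160 @ $19 + 113 @ $18 + 7 @ $16 = $5,186
Sale 3 (426) [LIFO — newest first]: 158 @ $22 + 148 @ $18 + 120 @ $16 = $8,060
Total COGS = $4,950 + $5,186 + $8,060 = $18,196
Ending inventory: 82 @ $15 + 48 @ $16 = $1,998
Check: goods available $20,194 = COGS $18,196 + ending $1,998

COGS = $18,196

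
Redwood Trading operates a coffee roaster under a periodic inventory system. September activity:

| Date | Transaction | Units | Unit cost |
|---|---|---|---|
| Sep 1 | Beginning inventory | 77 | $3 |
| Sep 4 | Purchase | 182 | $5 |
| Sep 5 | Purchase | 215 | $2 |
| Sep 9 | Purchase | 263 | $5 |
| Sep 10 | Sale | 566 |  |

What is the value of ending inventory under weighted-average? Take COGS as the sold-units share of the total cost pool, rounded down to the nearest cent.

Sep 10, sell 566: 566/737 × $2,886.00 → $2,216.38
Ending inventory (cost pool remaining) = $669.62
Check: goods available $2,886.00 = COGS $2,216.38 + ending $669.62

Ending inventory = $669.62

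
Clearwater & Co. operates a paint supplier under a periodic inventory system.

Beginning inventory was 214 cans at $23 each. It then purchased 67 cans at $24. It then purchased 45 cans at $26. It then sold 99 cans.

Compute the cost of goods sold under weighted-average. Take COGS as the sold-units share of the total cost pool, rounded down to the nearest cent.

COGS = $2,338.34

Sale 1, sell 99: 99/326 × $7,700.00 → $2,338.34
Ending inventory (cost pool remaining) = $5,361.66
Check: goods available $7,700.00 = COGS $2,338.34 + ending $5,361.66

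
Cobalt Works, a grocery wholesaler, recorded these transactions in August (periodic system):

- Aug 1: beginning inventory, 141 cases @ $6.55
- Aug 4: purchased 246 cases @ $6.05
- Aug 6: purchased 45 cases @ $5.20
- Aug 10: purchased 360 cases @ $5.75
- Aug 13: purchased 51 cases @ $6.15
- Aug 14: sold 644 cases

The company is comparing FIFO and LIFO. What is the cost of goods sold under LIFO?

COGS = $3,755.05

FIFO COGS: 141 @ $6.55 + 246 @ $6.05 + 45 @ $5.20 + 212 @ $5.75 = $3,864.85
LIFO COGS: 51 @ $6.15 + 360 @ $5.75 + 45 @ $5.20 + 188 @ $6.05 = $3,755.05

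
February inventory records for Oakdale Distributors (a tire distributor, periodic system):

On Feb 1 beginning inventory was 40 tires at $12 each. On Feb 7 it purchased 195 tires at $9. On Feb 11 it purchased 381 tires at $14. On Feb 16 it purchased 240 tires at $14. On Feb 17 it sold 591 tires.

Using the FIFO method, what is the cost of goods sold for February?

Feb 17, 591 sold [FIFO — oldest first]: 40 @ $12 + 195 @ $9 + 356 @ $14 = $7,219
Ending inventory: 25 @ $14 + 240 @ $14 = $3,710

COGS = $7,219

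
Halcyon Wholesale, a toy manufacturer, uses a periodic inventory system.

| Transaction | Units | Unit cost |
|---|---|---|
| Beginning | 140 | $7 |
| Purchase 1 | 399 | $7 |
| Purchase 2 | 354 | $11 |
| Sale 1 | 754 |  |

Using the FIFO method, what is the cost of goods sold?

COGS = $6,138

Sale 1 (754) [FIFO — oldest first]: 140 @ $7 + 399 @ $7 + 215 @ $11 = $6,138
Ending inventory: 139 @ $11 = $1,529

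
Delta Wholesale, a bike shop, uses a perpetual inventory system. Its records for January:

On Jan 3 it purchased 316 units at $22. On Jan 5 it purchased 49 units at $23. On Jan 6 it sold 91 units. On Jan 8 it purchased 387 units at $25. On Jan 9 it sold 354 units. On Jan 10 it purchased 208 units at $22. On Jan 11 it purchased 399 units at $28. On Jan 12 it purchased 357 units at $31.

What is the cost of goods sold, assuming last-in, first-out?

Jan 6, 91 sold [LIFO — newest first]: 49 @ $23 + 42 @ $22 = $2,051
Jan 9, 354 sold [LIFO — newest first]: 354 @ $25 = $8,850
Total COGS = $2,051 + $8,850 = $10,901
Ending inventory: 274 @ $22 + 33 @ $25 + 208 @ $22 + 399 @ $28 + 357 @ $31 = $33,668
Check: goods available $44,569 = COGS $10,901 + ending $33,668

COGS = $10,901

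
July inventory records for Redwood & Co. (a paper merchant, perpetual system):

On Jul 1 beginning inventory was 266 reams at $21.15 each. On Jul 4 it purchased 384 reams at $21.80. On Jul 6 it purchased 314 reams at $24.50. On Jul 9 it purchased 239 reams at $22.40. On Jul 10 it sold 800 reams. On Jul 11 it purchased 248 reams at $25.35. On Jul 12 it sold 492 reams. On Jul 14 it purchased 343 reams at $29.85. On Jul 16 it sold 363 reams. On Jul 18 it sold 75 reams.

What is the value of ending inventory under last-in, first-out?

Ending inventory = $1,353.60

Jul 10, 800 sold [LIFO — newest first]: 239 @ $22.40 + 314 @ $24.50 + 247 @ $21.80 = $18,431.20
Jul 12, 492 sold [LIFO — newest first]: 248 @ $25.35 + 137 @ $21.80 + 107 @ $21.15 = $11,536.45
Jul 16, 363 sold [LIFO — newest first]: 343 @ $29.85 + 20 @ $21.15 = $10,661.55
Jul 18, 75 sold [LIFO — newest first]: 75 @ $21.15 = $1,586.25
Total COGS = $18,431.20 + $11,536.45 + $10,661.55 + $1,586.25 = $42,215.45
Ending inventory: 64 @ $21.15 = $1,353.60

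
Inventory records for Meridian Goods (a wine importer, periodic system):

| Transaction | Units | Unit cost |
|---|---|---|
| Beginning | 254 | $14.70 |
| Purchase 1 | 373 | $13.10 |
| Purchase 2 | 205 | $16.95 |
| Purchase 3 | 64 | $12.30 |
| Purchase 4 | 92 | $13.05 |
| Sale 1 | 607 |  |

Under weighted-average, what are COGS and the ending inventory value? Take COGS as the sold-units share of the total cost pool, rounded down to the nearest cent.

Sale 1, sell 607: 607/988 × $14,082.65 → $8,651.99
Ending inventory (cost pool remaining) = $5,430.66
Check: goods available $14,082.65 = COGS $8,651.99 + ending $5,430.66

COGS = $8,651.99; ending inventory = $5,430.66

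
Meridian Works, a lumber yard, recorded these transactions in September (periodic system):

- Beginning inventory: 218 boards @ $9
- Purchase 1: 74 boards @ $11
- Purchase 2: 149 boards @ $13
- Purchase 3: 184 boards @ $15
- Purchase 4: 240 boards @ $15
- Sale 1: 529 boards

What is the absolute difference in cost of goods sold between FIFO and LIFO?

FIFO COGS: 218 @ $9 + 74 @ $11 + 149 @ $13 + 88 @ $15 = $6,033
LIFO COGS: 240 @ $15 + 184 @ $15 + 105 @ $13 = $7,725
Difference = |$6,033 − $7,725| = $1,692

$1,692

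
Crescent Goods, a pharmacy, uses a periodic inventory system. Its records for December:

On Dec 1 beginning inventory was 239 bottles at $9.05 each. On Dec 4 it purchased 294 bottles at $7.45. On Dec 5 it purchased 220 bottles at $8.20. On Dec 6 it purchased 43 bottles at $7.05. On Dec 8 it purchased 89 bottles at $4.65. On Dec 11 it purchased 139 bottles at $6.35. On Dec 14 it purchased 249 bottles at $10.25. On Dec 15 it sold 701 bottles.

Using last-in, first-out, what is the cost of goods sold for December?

Dec 15, 701 sold [LIFO — newest first]: 249 @ $10.25 + 139 @ $6.35 + 89 @ $4.65 + 43 @ $7.05 + 181 @ $8.20 = $5,636.10
Ending inventory: 239 @ $9.05 + 294 @ $7.45 + 39 @ $8.20 = $4,673.05
Check: goods available $10,309.15 = COGS $5,636.10 + ending $4,673.05

COGS = $5,636.10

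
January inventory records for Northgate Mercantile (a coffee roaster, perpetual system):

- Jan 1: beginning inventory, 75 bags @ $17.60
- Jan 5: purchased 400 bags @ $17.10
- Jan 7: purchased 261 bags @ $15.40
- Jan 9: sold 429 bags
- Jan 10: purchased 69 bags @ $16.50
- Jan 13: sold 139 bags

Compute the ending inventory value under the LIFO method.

Jan 9, 429 sold [LIFO — newest first]: 261 @ $15.40 + 168 @ $17.10 = $6,892.20
Jan 13, 139 sold [LIFO — newest first]: 69 @ $16.50 + 70 @ $17.10 = $2,335.50
Total COGS = $6,892.20 + $2,335.50 = $9,227.70
Ending inventory: 75 @ $17.60 + 162 @ $17.10 = $4,090.20

Ending inventory = $4,090.20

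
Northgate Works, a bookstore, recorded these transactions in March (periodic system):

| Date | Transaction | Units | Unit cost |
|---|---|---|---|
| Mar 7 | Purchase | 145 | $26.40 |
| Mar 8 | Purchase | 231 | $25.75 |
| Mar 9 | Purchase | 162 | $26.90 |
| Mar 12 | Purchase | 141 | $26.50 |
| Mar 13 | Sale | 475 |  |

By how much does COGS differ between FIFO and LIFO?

$83.95

FIFO COGS: 145 @ $26.40 + 231 @ $25.75 + 99 @ $26.90 = $12,439.35
LIFO COGS: 141 @ $26.50 + 162 @ $26.90 + 172 @ $25.75 = $12,523.30
Difference = |$12,439.35 − $12,523.30| = $83.95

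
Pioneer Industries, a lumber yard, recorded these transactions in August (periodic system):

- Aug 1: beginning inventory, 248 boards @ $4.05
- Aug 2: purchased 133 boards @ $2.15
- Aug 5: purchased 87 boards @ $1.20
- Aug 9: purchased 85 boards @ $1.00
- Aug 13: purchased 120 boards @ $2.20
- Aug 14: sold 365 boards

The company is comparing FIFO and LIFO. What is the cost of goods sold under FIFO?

COGS = $1,255.95

FIFO COGS: 248 @ $4.05 + 117 @ $2.15 = $1,255.95
LIFO COGS: 120 @ $2.20 + 85 @ $1.00 + 87 @ $1.20 + 73 @ $2.15 = $610.35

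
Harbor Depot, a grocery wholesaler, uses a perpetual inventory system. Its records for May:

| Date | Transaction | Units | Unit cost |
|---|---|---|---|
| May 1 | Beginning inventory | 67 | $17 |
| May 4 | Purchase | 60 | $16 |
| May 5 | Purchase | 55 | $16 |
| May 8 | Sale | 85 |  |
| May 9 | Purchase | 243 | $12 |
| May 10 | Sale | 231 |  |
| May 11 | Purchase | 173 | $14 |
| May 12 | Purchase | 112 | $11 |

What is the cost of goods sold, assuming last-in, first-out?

COGS = $4,132

May 8, 85 sold [LIFO — newest first]: 55 @ $16 + 30 @ $16 = $1,360
May 10, 231 sold [LIFO — newest first]: 231 @ $12 = $2,772
Total COGS = $1,360 + $2,772 = $4,132
Ending inventory: 67 @ $17 + 30 @ $16 + 12 @ $12 + 173 @ $14 + 112 @ $11 = $5,417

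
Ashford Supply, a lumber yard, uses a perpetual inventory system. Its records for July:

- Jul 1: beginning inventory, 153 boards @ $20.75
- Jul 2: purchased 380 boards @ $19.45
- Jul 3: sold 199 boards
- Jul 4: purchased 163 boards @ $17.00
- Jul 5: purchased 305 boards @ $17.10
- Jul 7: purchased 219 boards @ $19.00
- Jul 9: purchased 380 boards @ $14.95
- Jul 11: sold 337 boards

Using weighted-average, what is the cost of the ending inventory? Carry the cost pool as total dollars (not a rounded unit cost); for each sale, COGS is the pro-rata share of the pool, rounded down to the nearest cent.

After Jul 1: 153 on hand, pool $3,174.75 (≈ $20.7500 each)
After Jul 2: 533 on hand, pool $10,565.75 (≈ $19.8232 each)
Jul 3, sell 199: 199/533 × $10,565.75 → $3,944.81
After Jul 4: 497 on hand, pool $9,391.94 (≈ $18.8973 each)
After Jul 5: 802 on hand, pool $14,607.44 (≈ $18.2138 each)
After Jul 7: 1021 on hand, pool $18,768.44 (≈ $18.3824 each)
After Jul 9: 1401 on hand, pool $24,449.44 (≈ $17.4514 each)
Jul 11, sell 337: 337/1401 × $24,449.44 → $5,881.12
Total COGS = $3,944.81 + $5,881.12 = $9,825.93
Ending inventory (cost pool remaining) = $18,568.32
Check: goods available $28,394.25 = COGS $9,825.93 + ending $18,568.32

Ending inventory = $18,568.32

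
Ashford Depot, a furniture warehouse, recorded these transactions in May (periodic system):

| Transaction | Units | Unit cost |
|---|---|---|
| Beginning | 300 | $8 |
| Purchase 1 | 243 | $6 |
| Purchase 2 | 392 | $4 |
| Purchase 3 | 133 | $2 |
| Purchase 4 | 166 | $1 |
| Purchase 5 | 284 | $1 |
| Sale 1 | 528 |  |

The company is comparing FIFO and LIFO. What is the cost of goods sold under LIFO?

COGS = $606

FIFO COGS: 300 @ $8 + 228 @ $6 = $3,768
LIFO COGS: 284 @ $1 + 166 @ $1 + 78 @ $2 = $606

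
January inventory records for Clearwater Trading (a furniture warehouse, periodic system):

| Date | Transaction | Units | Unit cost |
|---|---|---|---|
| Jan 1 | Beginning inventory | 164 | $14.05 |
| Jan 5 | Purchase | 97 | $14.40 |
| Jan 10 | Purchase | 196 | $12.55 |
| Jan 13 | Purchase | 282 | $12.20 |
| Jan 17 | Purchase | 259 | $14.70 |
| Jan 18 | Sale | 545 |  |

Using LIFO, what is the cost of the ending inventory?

Jan 18, 545 sold [LIFO — newest first]: 259 @ $14.70 + 282 @ $12.20 + 4 @ $12.55 = $7,297.90
Ending inventory: 164 @ $14.05 + 97 @ $14.40 + 192 @ $12.55 = $6,110.60
Check: goods available $13,408.50 = COGS $7,297.90 + ending $6,110.60

Ending inventory = $6,110.60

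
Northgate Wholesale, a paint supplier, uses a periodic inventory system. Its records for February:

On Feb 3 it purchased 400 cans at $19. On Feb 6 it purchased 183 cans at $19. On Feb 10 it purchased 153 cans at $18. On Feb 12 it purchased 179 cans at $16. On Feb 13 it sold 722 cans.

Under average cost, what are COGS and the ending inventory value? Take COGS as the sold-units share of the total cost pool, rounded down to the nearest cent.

Feb 13, sell 722: 722/915 × $16,695.00 → $13,173.54
Ending inventory (cost pool remaining) = $3,521.46
Check: goods available $16,695.00 = COGS $13,173.54 + ending $3,521.46

COGS = $13,173.54; ending inventory = $3,521.46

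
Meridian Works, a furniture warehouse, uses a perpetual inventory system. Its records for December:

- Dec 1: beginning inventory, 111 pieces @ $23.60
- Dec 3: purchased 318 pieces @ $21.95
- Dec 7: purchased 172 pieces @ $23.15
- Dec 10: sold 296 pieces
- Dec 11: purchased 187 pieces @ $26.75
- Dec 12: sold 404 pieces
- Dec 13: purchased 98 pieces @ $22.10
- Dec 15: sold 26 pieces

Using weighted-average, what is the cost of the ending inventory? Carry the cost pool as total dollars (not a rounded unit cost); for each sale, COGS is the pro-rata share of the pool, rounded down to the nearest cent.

Ending inventory = $3,693.17

After Dec 1: 111 on hand, pool $2,619.60 (≈ $23.6000 each)
After Dec 3: 429 on hand, pool $9,599.70 (≈ $22.3769 each)
After Dec 7: 601 on hand, pool $13,581.50 (≈ $22.5982 each)
Dec 10, sell 296: 296/601 × $13,581.50 → $6,689.05
After Dec 11: 492 on hand, pool $11,894.70 (≈ $24.1762 each)
Dec 12, sell 404: 404/492 × $11,894.70 → $9,767.19
After Dec 13: 186 on hand, pool $4,293.31 (≈ $23.0823 each)
Dec 15, sell 26: 26/186 × $4,293.31 → $600.14
Total COGS = $6,689.05 + $9,767.19 + $600.14 = $17,056.38
Ending inventory (cost pool remaining) = $3,693.17
Check: goods available $20,749.55 = COGS $17,056.38 + ending $3,693.17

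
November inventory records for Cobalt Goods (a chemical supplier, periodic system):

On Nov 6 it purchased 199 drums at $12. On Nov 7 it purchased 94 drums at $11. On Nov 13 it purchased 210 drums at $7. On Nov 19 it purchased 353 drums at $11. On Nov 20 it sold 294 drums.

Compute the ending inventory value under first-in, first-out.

Ending inventory = $5,346

Nov 20, 294 sold [FIFO — oldest first]: 199 @ $12 + 94 @ $11 + 1 @ $7 = $3,429
Ending inventory: 209 @ $7 + 353 @ $11 = $5,346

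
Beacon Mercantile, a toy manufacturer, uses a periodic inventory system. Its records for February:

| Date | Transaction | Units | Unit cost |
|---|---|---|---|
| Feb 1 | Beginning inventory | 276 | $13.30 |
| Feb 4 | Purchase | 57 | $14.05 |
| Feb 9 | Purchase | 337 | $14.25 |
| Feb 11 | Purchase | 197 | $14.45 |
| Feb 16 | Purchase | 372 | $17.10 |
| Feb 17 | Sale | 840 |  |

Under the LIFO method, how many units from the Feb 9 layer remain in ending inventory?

66

Feb 17, 840 sold [LIFO — newest first]: 372 @ $17.10 + 197 @ $14.45 + 271 @ $14.25 = $13,069.60
Ending inventory: 276 @ $13.30 + 57 @ $14.05 + 66 @ $14.25 = $5,412.15
Check: goods available $18,481.75 = COGS $13,069.60 + ending $5,412.15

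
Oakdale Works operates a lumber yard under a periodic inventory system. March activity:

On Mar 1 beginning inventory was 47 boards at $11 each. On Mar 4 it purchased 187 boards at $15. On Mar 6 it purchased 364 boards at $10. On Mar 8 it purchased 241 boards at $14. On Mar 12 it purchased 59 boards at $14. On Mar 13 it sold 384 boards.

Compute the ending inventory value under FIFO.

Ending inventory = $6,340

Mar 13, 384 sold [FIFO — oldest first]: 47 @ $11 + 187 @ $15 + 150 @ $10 = $4,822
Ending inventory: 214 @ $10 + 241 @ $14 + 59 @ $14 = $6,340
Check: goods available $11,162 = COGS $4,822 + ending $6,340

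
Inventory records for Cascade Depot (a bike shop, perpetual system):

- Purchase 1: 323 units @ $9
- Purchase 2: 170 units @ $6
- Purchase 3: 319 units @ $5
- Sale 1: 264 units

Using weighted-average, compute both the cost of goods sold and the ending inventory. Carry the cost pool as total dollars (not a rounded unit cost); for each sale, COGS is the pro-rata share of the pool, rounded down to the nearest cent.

COGS = $1,795.33; ending inventory = $3,726.67

After Purchase 1: 323 on hand, pool $2,907.00 (≈ $9.0000 each)
After Purchase 2: 493 on hand, pool $3,927.00 (≈ $7.9655 each)
After Purchase 3: 812 on hand, pool $5,522.00 (≈ $6.8005 each)
Sale 1, sell 264: 264/812 × $5,522.00 → $1,795.33
Ending inventory (cost pool remaining) = $3,726.67
Check: goods available $5,522.00 = COGS $1,795.33 + ending $3,726.67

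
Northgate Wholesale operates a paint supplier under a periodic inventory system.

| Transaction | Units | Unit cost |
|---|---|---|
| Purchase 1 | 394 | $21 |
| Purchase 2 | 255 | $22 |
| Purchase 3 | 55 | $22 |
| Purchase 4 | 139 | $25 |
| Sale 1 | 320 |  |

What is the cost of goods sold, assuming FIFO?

Sale 1 (320) [FIFO — oldest first]: 320 @ $21 = $6,720
Ending inventory: 74 @ $21 + 255 @ $22 + 55 @ $22 + 139 @ $25 = $11,849
Check: goods available $18,569 = COGS $6,720 + ending $11,849

COGS = $6,720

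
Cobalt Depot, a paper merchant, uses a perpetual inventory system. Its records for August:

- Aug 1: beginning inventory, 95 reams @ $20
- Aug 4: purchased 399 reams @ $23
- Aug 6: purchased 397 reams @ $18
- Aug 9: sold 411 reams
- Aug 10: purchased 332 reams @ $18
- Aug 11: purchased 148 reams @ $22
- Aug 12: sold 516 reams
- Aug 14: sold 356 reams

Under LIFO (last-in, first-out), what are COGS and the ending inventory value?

Aug 9, 411 sold [LIFO — newest first]: 397 @ $18 + 14 @ $23 = $7,468
Aug 12, 516 sold [LIFO — newest first]: 148 @ $22 + 332 @ $18 + 36 @ $23 = $10,060
Aug 14, 356 sold [LIFO — newest first]: 349 @ $23 + 7 @ $20 = $8,167
Total COGS = $7,468 + $10,060 + $8,167 = $25,695
Ending inventory: 88 @ $20 = $1,760

COGS = $25,695; ending inventory = $1,760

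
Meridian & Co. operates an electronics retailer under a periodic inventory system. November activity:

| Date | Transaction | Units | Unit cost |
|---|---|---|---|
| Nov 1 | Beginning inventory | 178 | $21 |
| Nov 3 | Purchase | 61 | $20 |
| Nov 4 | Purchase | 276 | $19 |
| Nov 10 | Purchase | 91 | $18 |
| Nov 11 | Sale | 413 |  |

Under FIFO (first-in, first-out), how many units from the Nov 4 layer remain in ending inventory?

102

Nov 11, 413 sold [FIFO — oldest first]: 178 @ $21 + 61 @ $20 + 174 @ $19 = $8,264
Ending inventory: 102 @ $19 + 91 @ $18 = $3,576
Check: goods available $11,840 = COGS $8,264 + ending $3,576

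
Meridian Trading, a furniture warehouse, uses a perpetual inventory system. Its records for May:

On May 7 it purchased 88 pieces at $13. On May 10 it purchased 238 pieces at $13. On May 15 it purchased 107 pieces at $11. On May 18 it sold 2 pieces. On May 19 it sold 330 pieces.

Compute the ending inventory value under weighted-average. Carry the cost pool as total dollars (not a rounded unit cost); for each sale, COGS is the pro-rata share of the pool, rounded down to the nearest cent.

Ending inventory = $1,263.09

After May 7: 88 on hand, pool $1,144.00 (≈ $13.0000 each)
After May 10: 326 on hand, pool $4,238.00 (≈ $13.0000 each)
After May 15: 433 on hand, pool $5,415.00 (≈ $12.5058 each)
May 18, sell 2: 2/433 × $5,415.00 → $25.01
May 19, sell 330: 330/431 × $5,389.99 → $4,126.90
Total COGS = $25.01 + $4,126.90 = $4,151.91
Ending inventory (cost pool remaining) = $1,263.09
Check: goods available $5,415.00 = COGS $4,151.91 + ending $1,263.09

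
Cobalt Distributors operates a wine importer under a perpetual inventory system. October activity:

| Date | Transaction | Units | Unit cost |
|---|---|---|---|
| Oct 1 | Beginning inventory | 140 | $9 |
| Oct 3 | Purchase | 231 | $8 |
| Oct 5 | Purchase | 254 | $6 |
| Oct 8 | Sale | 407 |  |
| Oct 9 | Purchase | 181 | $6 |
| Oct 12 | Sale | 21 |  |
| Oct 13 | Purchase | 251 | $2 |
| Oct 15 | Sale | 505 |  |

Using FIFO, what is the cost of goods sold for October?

COGS = $5,972

Oct 8, 407 sold [FIFO — oldest first]: 140 @ $9 + 231 @ $8 + 36 @ $6 = $3,324
Oct 12, 21 sold [FIFO — oldest first]: 21 @ $6 = $126
Oct 15, 505 sold [FIFO — oldest first]: 197 @ $6 + 181 @ $6 + 127 @ $2 = $2,522
Total COGS = $3,324 + $126 + $2,522 = $5,972
Ending inventory: 124 @ $2 = $248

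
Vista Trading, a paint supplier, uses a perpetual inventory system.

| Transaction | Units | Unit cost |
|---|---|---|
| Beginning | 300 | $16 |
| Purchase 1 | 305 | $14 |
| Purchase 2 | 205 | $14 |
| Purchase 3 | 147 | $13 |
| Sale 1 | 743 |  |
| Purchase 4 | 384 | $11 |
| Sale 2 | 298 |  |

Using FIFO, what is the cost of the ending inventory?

Sale 1 (743) [FIFO — oldest first]: 300 @ $16 + 305 @ $14 + 138 @ $14 = $11,002
Sale 2 (298) [FIFO — oldest first]: 67 @ $14 + 147 @ $13 + 84 @ $11 = $3,773
Total COGS = $11,002 + $3,773 = $14,775
Ending inventory: 300 @ $11 = $3,300

Ending inventory = $3,300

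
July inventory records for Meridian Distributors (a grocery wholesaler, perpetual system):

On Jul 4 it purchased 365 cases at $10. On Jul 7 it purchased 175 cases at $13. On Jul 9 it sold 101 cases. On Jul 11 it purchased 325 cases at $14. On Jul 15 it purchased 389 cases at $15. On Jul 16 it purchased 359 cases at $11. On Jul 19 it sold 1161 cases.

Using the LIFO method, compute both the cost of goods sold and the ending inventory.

Jul 9, 101 sold [LIFO — newest first]: 101 @ $13 = $1,313
Jul 19, 1161 sold [LIFO — newest first]: 359 @ $11 + 389 @ $15 + 325 @ $14 + 74 @ $13 + 14 @ $10 = $15,436
Total COGS = $1,313 + $15,436 = $16,749
Ending inventory: 351 @ $10 = $3,510

COGS = $16,749; ending inventory = $3,510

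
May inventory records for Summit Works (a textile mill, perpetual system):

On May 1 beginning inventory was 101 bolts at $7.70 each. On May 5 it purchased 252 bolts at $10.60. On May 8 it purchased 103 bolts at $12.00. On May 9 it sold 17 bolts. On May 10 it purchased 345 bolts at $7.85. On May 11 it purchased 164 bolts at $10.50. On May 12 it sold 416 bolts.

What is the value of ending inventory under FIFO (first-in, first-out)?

May 9, 17 sold [FIFO — oldest first]: 17 @ $7.70 = $130.90
May 12, 416 sold [FIFO — oldest first]: 84 @ $7.70 + 252 @ $10.60 + 80 @ $12.00 = $4,278.00
Total COGS = $130.90 + $4,278.00 = $4,408.90
Ending inventory: 23 @ $12.00 + 345 @ $7.85 + 164 @ $10.50 = $4,706.25

Ending inventory = $4,706.25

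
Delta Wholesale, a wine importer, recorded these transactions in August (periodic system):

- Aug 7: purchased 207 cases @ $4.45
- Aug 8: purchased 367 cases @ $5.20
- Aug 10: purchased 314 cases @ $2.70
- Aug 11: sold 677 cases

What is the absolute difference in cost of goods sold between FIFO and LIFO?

FIFO COGS: 207 @ $4.45 + 367 @ $5.20 + 103 @ $2.70 = $3,107.65
LIFO COGS: 314 @ $2.70 + 363 @ $5.20 = $2,735.40
Difference = |$3,107.65 − $2,735.40| = $372.25

$372.25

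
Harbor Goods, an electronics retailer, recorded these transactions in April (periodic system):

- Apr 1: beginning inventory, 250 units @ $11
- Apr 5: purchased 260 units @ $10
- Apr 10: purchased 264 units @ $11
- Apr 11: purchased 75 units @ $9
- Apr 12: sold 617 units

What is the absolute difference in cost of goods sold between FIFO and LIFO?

$150

FIFO COGS: 250 @ $11 + 260 @ $10 + 107 @ $11 = $6,527
LIFO COGS: 75 @ $9 + 264 @ $11 + 260 @ $10 + 18 @ $11 = $6,377
Difference = |$6,527 − $6,377| = $150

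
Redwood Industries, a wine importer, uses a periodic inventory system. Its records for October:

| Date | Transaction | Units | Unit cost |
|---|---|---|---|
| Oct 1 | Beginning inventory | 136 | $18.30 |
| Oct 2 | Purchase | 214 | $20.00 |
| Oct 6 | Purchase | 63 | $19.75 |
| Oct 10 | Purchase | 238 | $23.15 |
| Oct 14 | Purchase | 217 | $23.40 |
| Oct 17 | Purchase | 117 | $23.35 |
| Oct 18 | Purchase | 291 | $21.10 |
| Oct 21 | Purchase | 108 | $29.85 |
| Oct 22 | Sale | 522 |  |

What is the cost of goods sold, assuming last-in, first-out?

Oct 22, 522 sold [LIFO — newest first]: 108 @ $29.85 + 291 @ $21.10 + 117 @ $23.35 + 6 @ $23.40 = $12,236.25
Ending inventory: 136 @ $18.30 + 214 @ $20.00 + 63 @ $19.75 + 238 @ $23.15 + 211 @ $23.40 = $18,460.15
Check: goods available $30,696.40 = COGS $12,236.25 + ending $18,460.15

COGS = $12,236.25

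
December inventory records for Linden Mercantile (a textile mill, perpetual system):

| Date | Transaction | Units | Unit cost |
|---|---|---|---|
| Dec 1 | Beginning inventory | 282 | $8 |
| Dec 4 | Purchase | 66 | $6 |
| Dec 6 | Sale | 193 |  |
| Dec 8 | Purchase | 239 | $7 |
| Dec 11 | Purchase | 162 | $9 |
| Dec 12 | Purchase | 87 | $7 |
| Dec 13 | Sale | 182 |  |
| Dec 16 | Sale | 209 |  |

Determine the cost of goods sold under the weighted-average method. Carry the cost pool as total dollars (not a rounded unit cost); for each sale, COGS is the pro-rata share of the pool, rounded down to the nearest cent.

COGS = $4,463.30

After Dec 1: 282 on hand, pool $2,256.00 (≈ $8.0000 each)
After Dec 4: 348 on hand, pool $2,652.00 (≈ $7.6207 each)
Dec 6, sell 193: 193/348 × $2,652.00 → $1,470.79
After Dec 8: 394 on hand, pool $2,854.21 (≈ $7.2442 each)
After Dec 11: 556 on hand, pool $4,312.21 (≈ $7.7558 each)
After Dec 12: 643 on hand, pool $4,921.21 (≈ $7.6535 each)
Dec 13, sell 182: 182/643 × $4,921.21 → $1,392.93
Dec 16, sell 209: 209/461 × $3,528.28 → $1,599.58
Total COGS = $1,470.79 + $1,392.93 + $1,599.58 = $4,463.30
Ending inventory (cost pool remaining) = $1,928.70
Check: goods available $6,392.00 = COGS $4,463.30 + ending $1,928.70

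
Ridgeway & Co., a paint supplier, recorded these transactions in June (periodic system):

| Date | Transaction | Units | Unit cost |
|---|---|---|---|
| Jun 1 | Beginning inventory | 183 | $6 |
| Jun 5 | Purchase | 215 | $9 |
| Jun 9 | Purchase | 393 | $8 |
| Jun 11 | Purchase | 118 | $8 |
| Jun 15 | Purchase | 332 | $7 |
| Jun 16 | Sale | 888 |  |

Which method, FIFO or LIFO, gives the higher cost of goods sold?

FIFO

FIFO COGS: 183 @ $6 + 215 @ $9 + 393 @ $8 + 97 @ $8 = $6,953
LIFO COGS: 332 @ $7 + 118 @ $8 + 393 @ $8 + 45 @ $9 = $6,817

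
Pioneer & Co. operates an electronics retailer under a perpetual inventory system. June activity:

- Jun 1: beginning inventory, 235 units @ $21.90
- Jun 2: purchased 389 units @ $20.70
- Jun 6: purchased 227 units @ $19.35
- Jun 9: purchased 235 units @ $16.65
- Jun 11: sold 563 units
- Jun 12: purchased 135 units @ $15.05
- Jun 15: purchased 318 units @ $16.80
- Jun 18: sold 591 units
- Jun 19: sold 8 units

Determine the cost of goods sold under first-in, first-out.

Jun 11, 563 sold [FIFO — oldest first]: 235 @ $21.90 + 328 @ $20.70 = $11,936.10
Jun 18, 591 sold [FIFO — oldest first]: 61 @ $20.70 + 227 @ $19.35 + 235 @ $16.65 + 68 @ $15.05 = $10,591.30
Jun 19, 8 sold [FIFO — oldest first]: 8 @ $15.05 = $120.40
Total COGS = $11,936.10 + $10,591.30 + $120.40 = $22,647.80
Ending inventory: 59 @ $15.05 + 318 @ $16.80 = $6,230.35

COGS = $22,647.80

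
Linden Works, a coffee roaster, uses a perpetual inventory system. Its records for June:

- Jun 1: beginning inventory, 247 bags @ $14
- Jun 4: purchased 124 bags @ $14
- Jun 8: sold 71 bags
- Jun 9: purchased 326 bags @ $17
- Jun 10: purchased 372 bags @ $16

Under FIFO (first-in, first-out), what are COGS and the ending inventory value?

Jun 8, 71 sold [FIFO — oldest first]: 71 @ $14 = $994
Ending inventory: 176 @ $14 + 124 @ $14 + 326 @ $17 + 372 @ $16 = $15,694

COGS = $994; ending inventory = $15,694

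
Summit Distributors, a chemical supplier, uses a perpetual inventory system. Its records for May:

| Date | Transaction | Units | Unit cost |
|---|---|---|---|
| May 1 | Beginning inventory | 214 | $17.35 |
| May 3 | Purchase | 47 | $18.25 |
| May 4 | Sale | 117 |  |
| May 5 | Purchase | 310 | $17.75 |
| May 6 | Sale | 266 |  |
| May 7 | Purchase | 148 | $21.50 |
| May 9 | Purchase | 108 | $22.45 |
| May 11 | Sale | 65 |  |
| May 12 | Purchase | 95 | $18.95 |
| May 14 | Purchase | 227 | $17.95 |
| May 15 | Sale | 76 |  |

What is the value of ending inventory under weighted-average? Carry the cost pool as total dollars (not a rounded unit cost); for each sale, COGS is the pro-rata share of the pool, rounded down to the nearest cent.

Ending inventory = $12,033.79

After May 1: 214 on hand, pool $3,712.90 (≈ $17.3500 each)
After May 3: 261 on hand, pool $4,570.65 (≈ $17.5121 each)
May 4, sell 117: 117/261 × $4,570.65 → $2,048.91
After May 5: 454 on hand, pool $8,024.24 (≈ $17.6745 each)
May 6, sell 266: 266/454 × $8,024.24 → $4,701.42
After May 7: 336 on hand, pool $6,504.82 (≈ $19.3596 each)
After May 9: 444 on hand, pool $8,929.42 (≈ $20.1113 each)
May 11, sell 65: 65/444 × $8,929.42 → $1,307.23
After May 12: 474 on hand, pool $9,422.44 (≈ $19.8786 each)
After May 14: 701 on hand, pool $13,497.09 (≈ $19.2541 each)
May 15, sell 76: 76/701 × $13,497.09 → $1,463.30
Total COGS = $2,048.91 + $4,701.42 + $1,307.23 + $1,463.30 = $9,520.86
Ending inventory (cost pool remaining) = $12,033.79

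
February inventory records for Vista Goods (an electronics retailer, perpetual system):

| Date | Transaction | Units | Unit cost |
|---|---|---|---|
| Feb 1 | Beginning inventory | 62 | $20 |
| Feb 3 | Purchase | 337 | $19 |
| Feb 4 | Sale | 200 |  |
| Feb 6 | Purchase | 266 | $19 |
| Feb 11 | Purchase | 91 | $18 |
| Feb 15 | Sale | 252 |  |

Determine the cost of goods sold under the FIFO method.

Feb 4, 200 sold [FIFO — oldest first]: 62 @ $20 + 138 @ $19 = $3,862
Feb 15, 252 sold [FIFO — oldest first]: 199 @ $19 + 53 @ $19 = $4,788
Total COGS = $3,862 + $4,788 = $8,650
Ending inventory: 213 @ $19 + 91 @ $18 = $5,685

COGS = $8,650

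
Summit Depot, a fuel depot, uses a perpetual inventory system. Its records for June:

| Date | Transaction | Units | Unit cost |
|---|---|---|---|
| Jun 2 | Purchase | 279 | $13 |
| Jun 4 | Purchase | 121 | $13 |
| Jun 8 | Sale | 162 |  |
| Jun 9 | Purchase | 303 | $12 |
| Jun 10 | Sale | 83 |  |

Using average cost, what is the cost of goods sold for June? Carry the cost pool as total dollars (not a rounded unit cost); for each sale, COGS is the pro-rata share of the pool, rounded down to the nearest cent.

COGS = $3,138.51

After Jun 2: 279 on hand, pool $3,627.00 (≈ $13.0000 each)
After Jun 4: 400 on hand, pool $5,200.00 (≈ $13.0000 each)
Jun 8, sell 162: 162/400 × $5,200.00 → $2,106.00
After Jun 9: 541 on hand, pool $6,730.00 (≈ $12.4399 each)
Jun 10, sell 83: 83/541 × $6,730.00 → $1,032.51
Total COGS = $2,106.00 + $1,032.51 = $3,138.51
Ending inventory (cost pool remaining) = $5,697.49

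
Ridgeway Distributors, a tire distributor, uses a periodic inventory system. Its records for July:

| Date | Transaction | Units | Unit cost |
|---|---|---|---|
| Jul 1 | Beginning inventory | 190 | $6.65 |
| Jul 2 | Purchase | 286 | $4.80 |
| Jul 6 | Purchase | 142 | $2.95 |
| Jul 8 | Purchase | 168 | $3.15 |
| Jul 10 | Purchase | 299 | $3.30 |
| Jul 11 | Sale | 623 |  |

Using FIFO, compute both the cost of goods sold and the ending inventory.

Jul 11, 623 sold [FIFO — oldest first]: 190 @ $6.65 + 286 @ $4.80 + 142 @ $2.95 + 5 @ $3.15 = $3,070.95
Ending inventory: 163 @ $3.15 + 299 @ $3.30 = $1,500.15

COGS = $3,070.95; ending inventory = $1,500.15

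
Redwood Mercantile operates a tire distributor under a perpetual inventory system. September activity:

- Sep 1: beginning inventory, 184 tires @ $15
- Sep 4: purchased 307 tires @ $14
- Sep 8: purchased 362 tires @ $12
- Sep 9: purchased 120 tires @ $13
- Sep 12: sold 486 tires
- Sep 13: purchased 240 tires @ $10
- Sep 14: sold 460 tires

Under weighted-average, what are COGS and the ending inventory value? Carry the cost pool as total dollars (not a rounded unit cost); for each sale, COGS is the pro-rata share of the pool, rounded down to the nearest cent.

COGS = $12,097.89; ending inventory = $3,264.11

After Sep 1: 184 on hand, pool $2,760.00 (≈ $15.0000 each)
After Sep 4: 491 on hand, pool $7,058.00 (≈ $14.3747 each)
After Sep 8: 853 on hand, pool $11,402.00 (≈ $13.3669 each)
After Sep 9: 973 on hand, pool $12,962.00 (≈ $13.3217 each)
Sep 12, sell 486: 486/973 × $12,962.00 → $6,474.33
After Sep 13: 727 on hand, pool $8,887.67 (≈ $12.2251 each)
Sep 14, sell 460: 460/727 × $8,887.67 → $5,623.56
Total COGS = $6,474.33 + $5,623.56 = $12,097.89
Ending inventory (cost pool remaining) = $3,264.11
Check: goods available $15,362.00 = COGS $12,097.89 + ending $3,264.11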